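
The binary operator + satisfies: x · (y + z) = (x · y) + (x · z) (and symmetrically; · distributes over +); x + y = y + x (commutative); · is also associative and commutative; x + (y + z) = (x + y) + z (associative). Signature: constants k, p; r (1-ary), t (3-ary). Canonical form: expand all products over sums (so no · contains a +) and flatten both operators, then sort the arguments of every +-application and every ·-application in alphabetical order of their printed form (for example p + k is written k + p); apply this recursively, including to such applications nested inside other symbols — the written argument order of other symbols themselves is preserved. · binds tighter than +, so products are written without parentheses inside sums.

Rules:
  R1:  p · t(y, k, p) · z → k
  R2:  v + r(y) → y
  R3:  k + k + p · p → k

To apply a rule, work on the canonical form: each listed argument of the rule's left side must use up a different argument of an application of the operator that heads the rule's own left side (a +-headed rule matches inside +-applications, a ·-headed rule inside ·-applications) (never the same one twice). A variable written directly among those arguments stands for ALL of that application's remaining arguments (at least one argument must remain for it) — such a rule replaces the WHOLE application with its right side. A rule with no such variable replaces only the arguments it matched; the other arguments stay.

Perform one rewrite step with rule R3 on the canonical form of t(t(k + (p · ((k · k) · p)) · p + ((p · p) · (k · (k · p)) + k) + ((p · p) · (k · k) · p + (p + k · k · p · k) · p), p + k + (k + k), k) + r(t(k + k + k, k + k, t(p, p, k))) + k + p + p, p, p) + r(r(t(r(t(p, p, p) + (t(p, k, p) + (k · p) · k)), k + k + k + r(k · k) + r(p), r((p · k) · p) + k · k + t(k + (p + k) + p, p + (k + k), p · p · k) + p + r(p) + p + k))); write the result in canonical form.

Canonical form:  r(r(t(r(k · k · p + t(p, k, p) + t(p, p, p)), k + k + k + r(k · k) + r(p), k + k · k + p + p + r(k · p · p) + r(p) + t(k + k + p + p, k + k + p, k · p · p)))) + t(k + p + p + r(t(k + k + k, k + k, t(p, p, k))) + t(k + k + k · k · k · p · p + k · k · p · p · p + k · k · p · p · p + k · k · p · p · p + p · p, k + k + k + p, k), p, p)
R3 matches:  uses k, k, p · p
New term:  r(r(t(r(k · k · p + t(p, k, p) + t(p, p, p)), k + k + k + r(k · k) + r(p), k + k · k + p + p + r(k · p · p) + r(p) + t(k + k + p + p, k + k + p, k · p · p)))) + t(k + p + p + r(t(k + k + k, k + k, t(p, p, k))) + t(k + k · k · k · p · p + k · k · p · p · p + k · k · p · p · p + k · k · p · p · p, k + k + k + p, k), p, p)

Answer: r(r(t(r(k · k · p + t(p, k, p) + t(p, p, p)), k + k + k + r(k · k) + r(p), k + k · k + p + p + r(k · p · p) + r(p) + t(k + k + p + p, k + k + p, k · p · p)))) + t(k + p + p + r(t(k + k + k, k + k, t(p, p, k))) + t(k + k · k · k · p · p + k · k · p · p · p + k · k · p · p · p + k · k · p · p · p, k + k + k + p, k), p, p)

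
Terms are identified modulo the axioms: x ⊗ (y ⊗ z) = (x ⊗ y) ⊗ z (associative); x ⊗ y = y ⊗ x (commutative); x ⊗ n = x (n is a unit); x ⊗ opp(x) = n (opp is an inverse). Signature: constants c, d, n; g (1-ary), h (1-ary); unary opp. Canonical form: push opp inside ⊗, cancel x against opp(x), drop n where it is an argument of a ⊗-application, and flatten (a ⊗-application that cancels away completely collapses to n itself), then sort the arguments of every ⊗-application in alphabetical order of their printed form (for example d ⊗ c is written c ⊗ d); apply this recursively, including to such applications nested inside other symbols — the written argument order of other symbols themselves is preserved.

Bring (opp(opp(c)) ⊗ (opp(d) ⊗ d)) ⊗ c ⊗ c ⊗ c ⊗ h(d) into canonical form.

Answer: c ⊗ c ⊗ c ⊗ c ⊗ h(d)

Derivation:
Push opp inside:  distribute opp over ⊗ and collapse double opp
Cancel:  d cancels
Collect:  c ⊗ c ⊗ c ⊗ c ⊗ h(d)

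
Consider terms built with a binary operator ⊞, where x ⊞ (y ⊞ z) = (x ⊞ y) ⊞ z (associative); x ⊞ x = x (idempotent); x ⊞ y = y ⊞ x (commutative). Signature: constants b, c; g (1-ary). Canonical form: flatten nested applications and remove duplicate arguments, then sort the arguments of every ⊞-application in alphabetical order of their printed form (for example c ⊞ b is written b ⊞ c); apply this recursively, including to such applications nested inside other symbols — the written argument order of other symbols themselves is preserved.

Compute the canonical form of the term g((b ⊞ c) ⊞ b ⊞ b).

Work inside:  (b ⊞ c) ⊞ b ⊞ b
Merge nested applications:  b ⊞ c ⊞ b ⊞ b
Drop duplicates:  drop duplicate b, b
Sort:  b ⊞ c
Rebuild:  g(b ⊞ c)

Answer: g(b ⊞ c)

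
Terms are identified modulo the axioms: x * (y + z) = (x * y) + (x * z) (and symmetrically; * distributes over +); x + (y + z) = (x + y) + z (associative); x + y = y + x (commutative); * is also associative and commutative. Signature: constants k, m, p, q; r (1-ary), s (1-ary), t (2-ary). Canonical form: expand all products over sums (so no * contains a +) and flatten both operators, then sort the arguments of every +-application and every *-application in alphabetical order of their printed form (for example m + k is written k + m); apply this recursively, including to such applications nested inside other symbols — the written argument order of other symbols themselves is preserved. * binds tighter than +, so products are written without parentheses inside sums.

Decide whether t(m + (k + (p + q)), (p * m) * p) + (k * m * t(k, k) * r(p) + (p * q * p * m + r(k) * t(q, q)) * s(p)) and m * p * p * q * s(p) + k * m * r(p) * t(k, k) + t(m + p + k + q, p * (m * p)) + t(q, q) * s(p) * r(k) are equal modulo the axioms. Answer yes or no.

Left:  t(m + (k + (p + q)), (p * m) * p) + (k * m * t(k, k) * r(p) + (p * q * p * m + r(k) * t(q, q)) * s(p))
  Distribute:  t(k + m + p + q, m * p * p) + k * m * r(p) * t(k, k) + m * p * p * q * s(p) + r(k) * s(p) * t(q, q)
  Sort:  k * m * r(p) * t(k, k) + m * p * p * q * s(p) + r(k) * s(p) * t(q, q) + t(k + m + p + q, m * p * p)
Right:  m * p * p * q * s(p) + k * m * r(p) * t(k, k) + t(m + p + k + q, p * (m * p)) + t(q, q) * s(p) * r(k)
  Un-nest:  m * p * p * q * s(p) + k * m * r(p) * t(k, k) + t(k + m + p + q, m * p * p) + r(k) * s(p) * t(q, q)
  Sort arguments:  k * m * r(p) * t(k, k) + m * p * p * q * s(p) + r(k) * s(p) * t(q, q) + t(k + m + p + q, m * p * p)

Answer: yes — both canonical forms are k * m * r(p) * t(k, k) + m * p * p * q * s(p) + r(k) * s(p) * t(q, q) + t(k + m + p + q, m * p * p)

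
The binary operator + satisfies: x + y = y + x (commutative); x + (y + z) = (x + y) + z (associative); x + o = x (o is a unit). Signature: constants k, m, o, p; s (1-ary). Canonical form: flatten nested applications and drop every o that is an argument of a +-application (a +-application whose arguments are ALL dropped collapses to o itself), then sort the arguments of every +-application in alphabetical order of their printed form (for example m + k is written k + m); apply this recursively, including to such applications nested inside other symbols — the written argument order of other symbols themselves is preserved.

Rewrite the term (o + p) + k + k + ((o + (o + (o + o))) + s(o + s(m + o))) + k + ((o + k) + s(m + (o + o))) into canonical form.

Answer: k + k + k + k + p + s(m) + s(s(m))

Derivation:
Un-nest:  o + p + k + k + o + o + o + o + s(o + s(m + o)) + k + o + k + s(m + (o + o))
Simplify inside:  s(o + s(m + o))  →  s(s(m))
Inside:  s(m + (o + o))  →  s(m)
Unit:  drop o (×6)
Order the arguments:  k + k + k + k + p + s(m) + s(s(m))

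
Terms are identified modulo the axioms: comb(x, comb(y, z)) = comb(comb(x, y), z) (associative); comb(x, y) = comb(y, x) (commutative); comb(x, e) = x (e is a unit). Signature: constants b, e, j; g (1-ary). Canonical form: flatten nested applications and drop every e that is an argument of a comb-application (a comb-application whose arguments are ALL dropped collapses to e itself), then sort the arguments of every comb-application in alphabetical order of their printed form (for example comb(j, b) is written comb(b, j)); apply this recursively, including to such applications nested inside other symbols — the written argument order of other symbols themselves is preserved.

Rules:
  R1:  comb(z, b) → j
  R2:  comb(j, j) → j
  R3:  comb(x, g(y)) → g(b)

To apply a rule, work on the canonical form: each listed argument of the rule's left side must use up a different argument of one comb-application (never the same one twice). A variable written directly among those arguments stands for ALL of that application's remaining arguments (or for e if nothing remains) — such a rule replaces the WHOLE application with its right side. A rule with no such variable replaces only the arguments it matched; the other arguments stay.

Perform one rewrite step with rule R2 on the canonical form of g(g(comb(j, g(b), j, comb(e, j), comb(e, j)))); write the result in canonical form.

Answer: g(g(comb(g(b), j, j, j)))

Derivation:
Canonical form:  g(g(comb(g(b), j, j, j, j)))
Match R2:  consume j, j
New term:  g(g(comb(g(b), j, j, j)))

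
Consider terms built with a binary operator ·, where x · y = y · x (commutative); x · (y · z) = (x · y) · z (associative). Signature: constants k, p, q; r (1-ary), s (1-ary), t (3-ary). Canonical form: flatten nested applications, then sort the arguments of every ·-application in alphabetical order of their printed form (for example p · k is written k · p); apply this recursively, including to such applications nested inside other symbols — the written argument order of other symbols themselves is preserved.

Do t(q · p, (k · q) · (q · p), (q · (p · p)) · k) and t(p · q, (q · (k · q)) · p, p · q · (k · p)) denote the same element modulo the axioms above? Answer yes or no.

Left:  t(q · p, (k · q) · (q · p), (q · (p · p)) · k)
  Focus inside:  (q · (p · p)) · k
  Un-nest:  q · p · p · k
  Order the arguments:  k · p · p · q
  Rebuild:  t(p · q, k · p · q · q, k · p · p · q)
Right:  t(p · q, (q · (k · q)) · p, p · q · (k · p))
  Focus inside:  (q · (k · q)) · p
  Un-nest:  q · k · q · p
  Order the arguments:  k · p · q · q
  Reassemble:  t(p · q, k · p · q · q, k · p · p · q)

Answer: yes — both canonical forms are t(p · q, k · p · q · q, k · p · p · q)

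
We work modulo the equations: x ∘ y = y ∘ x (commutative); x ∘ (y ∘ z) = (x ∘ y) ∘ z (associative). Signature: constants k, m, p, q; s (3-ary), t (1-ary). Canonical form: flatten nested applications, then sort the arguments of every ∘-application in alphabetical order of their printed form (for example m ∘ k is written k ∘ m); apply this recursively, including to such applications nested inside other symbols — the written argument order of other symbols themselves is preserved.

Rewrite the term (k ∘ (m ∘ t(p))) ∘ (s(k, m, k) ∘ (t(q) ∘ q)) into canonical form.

Un-nest:  k ∘ m ∘ t(p) ∘ s(k, m, k) ∘ t(q) ∘ q
Sort arguments:  k ∘ m ∘ q ∘ s(k, m, k) ∘ t(p) ∘ t(q)

Answer: k ∘ m ∘ q ∘ s(k, m, k) ∘ t(p) ∘ t(q)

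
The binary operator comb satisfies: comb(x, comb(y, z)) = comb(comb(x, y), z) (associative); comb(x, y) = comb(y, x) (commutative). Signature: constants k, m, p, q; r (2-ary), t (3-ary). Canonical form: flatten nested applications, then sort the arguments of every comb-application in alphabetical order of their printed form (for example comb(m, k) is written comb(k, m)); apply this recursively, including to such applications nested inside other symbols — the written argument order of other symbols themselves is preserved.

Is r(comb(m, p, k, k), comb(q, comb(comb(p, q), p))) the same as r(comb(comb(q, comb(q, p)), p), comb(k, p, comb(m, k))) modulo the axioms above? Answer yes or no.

Answer: no — r(comb(k, k, m, p), comb(p, p, q, q)) vs r(comb(p, p, q, q), comb(k, k, m, p))

Derivation:
Left:  r(comb(m, p, k, k), comb(q, comb(comb(p, q), p)))
  Focus inside:  comb(q, comb(comb(p, q), p))
  Merge nested applications:  comb(q, p, q, p)
  Sort:  comb(p, p, q, q)
  Reassemble:  r(comb(k, k, m, p), comb(p, p, q, q))
Right:  r(comb(comb(q, comb(q, p)), p), comb(k, p, comb(m, k)))
  Descend into:  comb(comb(q, comb(q, p)), p)
  Merge nested applications:  comb(q, q, p, p)
  Sort arguments:  comb(p, p, q, q)
  Rebuild:  r(comb(p, p, q, q), comb(k, k, m, p))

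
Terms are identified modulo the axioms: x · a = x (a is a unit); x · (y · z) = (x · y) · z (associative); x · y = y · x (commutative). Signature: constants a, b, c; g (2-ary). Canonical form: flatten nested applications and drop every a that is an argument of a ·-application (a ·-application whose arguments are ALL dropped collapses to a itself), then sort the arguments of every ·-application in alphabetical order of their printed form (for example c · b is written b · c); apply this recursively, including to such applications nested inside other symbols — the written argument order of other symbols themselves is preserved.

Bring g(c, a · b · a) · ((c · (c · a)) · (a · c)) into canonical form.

Merge nested applications:  g(c, a · b · a) · c · c · a · a · c
Inside:  g(c, a · b · a)  →  g(c, b)
Units out:  drop a (×2)
Sort:  c · c · c · g(c, b)

Answer: c · c · c · g(c, b)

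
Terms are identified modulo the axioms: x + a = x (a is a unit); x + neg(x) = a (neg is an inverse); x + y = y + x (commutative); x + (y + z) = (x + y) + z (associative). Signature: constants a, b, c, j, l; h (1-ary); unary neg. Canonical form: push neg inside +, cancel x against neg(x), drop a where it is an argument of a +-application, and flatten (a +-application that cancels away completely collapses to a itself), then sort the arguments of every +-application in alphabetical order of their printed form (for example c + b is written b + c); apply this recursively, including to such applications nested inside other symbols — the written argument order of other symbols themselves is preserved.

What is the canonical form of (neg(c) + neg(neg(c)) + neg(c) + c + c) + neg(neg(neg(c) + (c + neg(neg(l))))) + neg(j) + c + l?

Push neg inside:  distribute neg over + and collapse double neg
Combine occurrences:  c + c + l + l + neg(j)

Answer: c + c + l + l + neg(j)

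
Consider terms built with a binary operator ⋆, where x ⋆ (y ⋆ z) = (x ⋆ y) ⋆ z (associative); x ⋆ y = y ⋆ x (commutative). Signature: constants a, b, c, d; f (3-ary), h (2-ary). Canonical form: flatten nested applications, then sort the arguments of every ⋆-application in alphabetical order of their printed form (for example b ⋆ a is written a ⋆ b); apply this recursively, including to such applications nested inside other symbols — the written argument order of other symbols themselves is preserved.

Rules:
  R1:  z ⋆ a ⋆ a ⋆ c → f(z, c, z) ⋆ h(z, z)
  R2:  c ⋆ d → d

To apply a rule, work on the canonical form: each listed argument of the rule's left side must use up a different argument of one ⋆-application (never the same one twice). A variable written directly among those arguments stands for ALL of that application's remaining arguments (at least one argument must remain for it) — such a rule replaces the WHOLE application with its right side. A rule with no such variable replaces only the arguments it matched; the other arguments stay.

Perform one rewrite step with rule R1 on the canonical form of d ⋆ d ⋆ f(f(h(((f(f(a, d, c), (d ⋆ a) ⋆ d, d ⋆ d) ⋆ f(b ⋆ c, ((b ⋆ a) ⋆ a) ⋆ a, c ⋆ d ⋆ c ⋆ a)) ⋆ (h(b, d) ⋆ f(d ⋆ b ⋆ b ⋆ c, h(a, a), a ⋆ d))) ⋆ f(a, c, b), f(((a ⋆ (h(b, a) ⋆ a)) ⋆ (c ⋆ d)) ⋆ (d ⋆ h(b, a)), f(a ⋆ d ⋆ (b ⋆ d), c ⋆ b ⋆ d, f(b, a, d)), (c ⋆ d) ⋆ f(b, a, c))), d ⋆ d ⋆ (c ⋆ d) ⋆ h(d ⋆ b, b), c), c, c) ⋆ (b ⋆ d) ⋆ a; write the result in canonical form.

Answer: a ⋆ b ⋆ d ⋆ d ⋆ d ⋆ f(f(h(f(a, c, b) ⋆ f(b ⋆ b ⋆ c ⋆ d, h(a, a), a ⋆ d) ⋆ f(b ⋆ c, a ⋆ a ⋆ a ⋆ b, a ⋆ c ⋆ c ⋆ d) ⋆ f(f(a, d, c), a ⋆ d ⋆ d, d ⋆ d) ⋆ h(b, d), f(f(d ⋆ d ⋆ h(b, a) ⋆ h(b, a), c, d ⋆ d ⋆ h(b, a) ⋆ h(b, a)) ⋆ h(d ⋆ d ⋆ h(b, a) ⋆ h(b, a), d ⋆ d ⋆ h(b, a) ⋆ h(b, a)), f(a ⋆ b ⋆ d ⋆ d, b ⋆ c ⋆ d, f(b, a, d)), c ⋆ d ⋆ f(b, a, c))), c ⋆ d ⋆ d ⋆ d ⋆ h(b ⋆ d, b), c), c, c)

Derivation:
Canonical form:  a ⋆ b ⋆ d ⋆ d ⋆ d ⋆ f(f(h(f(a, c, b) ⋆ f(b ⋆ b ⋆ c ⋆ d, h(a, a), a ⋆ d) ⋆ f(b ⋆ c, a ⋆ a ⋆ a ⋆ b, a ⋆ c ⋆ c ⋆ d) ⋆ f(f(a, d, c), a ⋆ d ⋆ d, d ⋆ d) ⋆ h(b, d), f(a ⋆ a ⋆ c ⋆ d ⋆ d ⋆ h(b, a) ⋆ h(b, a), f(a ⋆ b ⋆ d ⋆ d, b ⋆ c ⋆ d, f(b, a, d)), c ⋆ d ⋆ f(b, a, c))), c ⋆ d ⋆ d ⋆ d ⋆ h(b ⋆ d, b), c), c, c)
R1 matches:  uses a, a, c;  z := d ⋆ d ⋆ h(b, a) ⋆ h(b, a)
Every leftover argument binds to the variable; the entire application is replaced.
Giving:  a ⋆ b ⋆ d ⋆ d ⋆ d ⋆ f(f(h(f(a, c, b) ⋆ f(b ⋆ b ⋆ c ⋆ d, h(a, a), a ⋆ d) ⋆ f(b ⋆ c, a ⋆ a ⋆ a ⋆ b, a ⋆ c ⋆ c ⋆ d) ⋆ f(f(a, d, c), a ⋆ d ⋆ d, d ⋆ d) ⋆ h(b, d), f(f(d ⋆ d ⋆ h(b, a) ⋆ h(b, a), c, d ⋆ d ⋆ h(b, a) ⋆ h(b, a)) ⋆ h(d ⋆ d ⋆ h(b, a) ⋆ h(b, a), d ⋆ d ⋆ h(b, a) ⋆ h(b, a)), f(a ⋆ b ⋆ d ⋆ d, b ⋆ c ⋆ d, f(b, a, d)), c ⋆ d ⋆ f(b, a, c))), c ⋆ d ⋆ d ⋆ d ⋆ h(b ⋆ d, b), c), c, c)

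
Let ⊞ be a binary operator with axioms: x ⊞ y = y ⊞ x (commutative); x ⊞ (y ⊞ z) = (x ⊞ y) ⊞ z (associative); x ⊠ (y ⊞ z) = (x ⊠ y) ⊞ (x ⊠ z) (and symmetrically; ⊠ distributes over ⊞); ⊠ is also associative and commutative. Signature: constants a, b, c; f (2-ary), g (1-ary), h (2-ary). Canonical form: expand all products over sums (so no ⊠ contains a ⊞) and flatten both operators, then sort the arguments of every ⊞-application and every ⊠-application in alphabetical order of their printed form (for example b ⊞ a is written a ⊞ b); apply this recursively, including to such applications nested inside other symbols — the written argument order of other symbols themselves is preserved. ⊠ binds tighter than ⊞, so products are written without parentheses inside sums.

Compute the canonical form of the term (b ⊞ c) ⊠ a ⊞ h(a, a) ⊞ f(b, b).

Answer: a ⊠ b ⊞ a ⊠ c ⊞ f(b, b) ⊞ h(a, a)

Derivation:
Expand:  a ⊠ b ⊞ a ⊠ c ⊞ h(a, a) ⊞ f(b, b)
Order the arguments:  a ⊠ b ⊞ a ⊠ c ⊞ f(b, b) ⊞ h(a, a)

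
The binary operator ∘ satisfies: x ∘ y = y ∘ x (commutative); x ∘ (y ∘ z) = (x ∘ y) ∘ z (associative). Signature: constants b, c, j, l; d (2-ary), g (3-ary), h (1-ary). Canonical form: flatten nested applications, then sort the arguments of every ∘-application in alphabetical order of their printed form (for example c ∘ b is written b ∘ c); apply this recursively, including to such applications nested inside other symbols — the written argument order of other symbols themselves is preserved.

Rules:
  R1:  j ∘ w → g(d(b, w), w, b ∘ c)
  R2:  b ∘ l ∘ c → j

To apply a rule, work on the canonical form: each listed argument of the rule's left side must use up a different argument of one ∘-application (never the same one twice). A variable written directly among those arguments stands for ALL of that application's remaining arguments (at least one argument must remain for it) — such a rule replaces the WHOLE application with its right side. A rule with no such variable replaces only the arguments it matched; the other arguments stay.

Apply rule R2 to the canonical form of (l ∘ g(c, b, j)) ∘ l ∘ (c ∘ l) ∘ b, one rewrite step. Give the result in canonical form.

Canonical form:  b ∘ c ∘ g(c, b, j) ∘ l ∘ l ∘ l
Match R2:  consume b, c, l
Result:  g(c, b, j) ∘ j ∘ l ∘ l

Answer: g(c, b, j) ∘ j ∘ l ∘ l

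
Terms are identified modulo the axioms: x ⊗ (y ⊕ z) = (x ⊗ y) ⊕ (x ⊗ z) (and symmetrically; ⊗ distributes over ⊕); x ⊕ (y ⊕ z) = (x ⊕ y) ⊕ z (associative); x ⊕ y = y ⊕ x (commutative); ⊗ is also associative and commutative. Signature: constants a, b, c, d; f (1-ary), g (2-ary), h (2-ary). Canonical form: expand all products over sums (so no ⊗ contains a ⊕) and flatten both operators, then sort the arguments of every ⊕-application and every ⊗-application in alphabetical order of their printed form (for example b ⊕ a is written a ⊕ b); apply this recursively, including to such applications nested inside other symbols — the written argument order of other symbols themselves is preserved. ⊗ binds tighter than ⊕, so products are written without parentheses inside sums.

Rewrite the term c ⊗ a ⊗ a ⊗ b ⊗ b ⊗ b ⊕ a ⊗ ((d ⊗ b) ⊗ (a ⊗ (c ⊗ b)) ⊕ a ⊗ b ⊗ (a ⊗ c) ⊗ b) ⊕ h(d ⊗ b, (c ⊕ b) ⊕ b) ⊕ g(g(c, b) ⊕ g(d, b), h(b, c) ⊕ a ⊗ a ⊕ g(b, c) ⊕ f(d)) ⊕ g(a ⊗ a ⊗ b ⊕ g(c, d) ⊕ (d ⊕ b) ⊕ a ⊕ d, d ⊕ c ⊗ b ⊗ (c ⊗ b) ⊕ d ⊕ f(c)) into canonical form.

Answer: a ⊗ a ⊗ a ⊗ b ⊗ b ⊗ c ⊕ a ⊗ a ⊗ b ⊗ b ⊗ b ⊗ c ⊕ a ⊗ a ⊗ b ⊗ b ⊗ c ⊗ d ⊕ g(a ⊕ a ⊗ a ⊗ b ⊕ b ⊕ d ⊕ d ⊕ g(c, d), b ⊗ b ⊗ c ⊗ c ⊕ d ⊕ d ⊕ f(c)) ⊕ g(g(c, b) ⊕ g(d, b), a ⊗ a ⊕ f(d) ⊕ g(b, c) ⊕ h(b, c)) ⊕ h(b ⊗ d, b ⊕ b ⊕ c)

Derivation:
Distribute:  a ⊗ a ⊗ b ⊗ b ⊗ b ⊗ c ⊕ a ⊗ a ⊗ b ⊗ b ⊗ c ⊗ d ⊕ a ⊗ a ⊗ a ⊗ b ⊗ b ⊗ c ⊕ h(b ⊗ d, b ⊕ b ⊕ c) ⊕ g(g(c, b) ⊕ g(d, b), a ⊗ a ⊕ f(d) ⊕ g(b, c) ⊕ h(b, c)) ⊕ g(a ⊕ a ⊗ a ⊗ b ⊕ b ⊕ d ⊕ d ⊕ g(c, d), b ⊗ b ⊗ c ⊗ c ⊕ d ⊕ d ⊕ f(c))
Sort:  a ⊗ a ⊗ a ⊗ b ⊗ b ⊗ c ⊕ a ⊗ a ⊗ b ⊗ b ⊗ b ⊗ c ⊕ a ⊗ a ⊗ b ⊗ b ⊗ c ⊗ d ⊕ g(a ⊕ a ⊗ a ⊗ b ⊕ b ⊕ d ⊕ d ⊕ g(c, d), b ⊗ b ⊗ c ⊗ c ⊕ d ⊕ d ⊕ f(c)) ⊕ g(g(c, b) ⊕ g(d, b), a ⊗ a ⊕ f(d) ⊕ g(b, c) ⊕ h(b, c)) ⊕ h(b ⊗ d, b ⊕ b ⊕ c)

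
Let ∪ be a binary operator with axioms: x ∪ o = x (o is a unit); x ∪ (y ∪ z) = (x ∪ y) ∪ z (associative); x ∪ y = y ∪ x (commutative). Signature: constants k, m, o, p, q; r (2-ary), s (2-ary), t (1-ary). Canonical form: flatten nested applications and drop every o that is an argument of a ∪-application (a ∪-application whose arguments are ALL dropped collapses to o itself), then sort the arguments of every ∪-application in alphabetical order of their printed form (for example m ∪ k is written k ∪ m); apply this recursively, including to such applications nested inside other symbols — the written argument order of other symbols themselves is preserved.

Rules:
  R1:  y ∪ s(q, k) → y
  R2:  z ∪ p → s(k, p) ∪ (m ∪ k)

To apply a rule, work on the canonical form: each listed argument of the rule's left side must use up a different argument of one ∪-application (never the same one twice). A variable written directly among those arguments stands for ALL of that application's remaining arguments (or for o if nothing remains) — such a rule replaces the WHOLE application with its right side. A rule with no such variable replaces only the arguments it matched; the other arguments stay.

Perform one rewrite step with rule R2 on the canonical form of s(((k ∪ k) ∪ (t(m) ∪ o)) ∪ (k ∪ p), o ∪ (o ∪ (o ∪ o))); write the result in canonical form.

Canonical form:  s(k ∪ k ∪ k ∪ p ∪ t(m), o)
Apply R2:  consuming p;  z := k ∪ k ∪ k ∪ t(m)
The extension variable absorbs all remaining arguments, so the whole application is rewritten.
Result:  s(k ∪ m ∪ s(k, p), o)

Answer: s(k ∪ m ∪ s(k, p), o)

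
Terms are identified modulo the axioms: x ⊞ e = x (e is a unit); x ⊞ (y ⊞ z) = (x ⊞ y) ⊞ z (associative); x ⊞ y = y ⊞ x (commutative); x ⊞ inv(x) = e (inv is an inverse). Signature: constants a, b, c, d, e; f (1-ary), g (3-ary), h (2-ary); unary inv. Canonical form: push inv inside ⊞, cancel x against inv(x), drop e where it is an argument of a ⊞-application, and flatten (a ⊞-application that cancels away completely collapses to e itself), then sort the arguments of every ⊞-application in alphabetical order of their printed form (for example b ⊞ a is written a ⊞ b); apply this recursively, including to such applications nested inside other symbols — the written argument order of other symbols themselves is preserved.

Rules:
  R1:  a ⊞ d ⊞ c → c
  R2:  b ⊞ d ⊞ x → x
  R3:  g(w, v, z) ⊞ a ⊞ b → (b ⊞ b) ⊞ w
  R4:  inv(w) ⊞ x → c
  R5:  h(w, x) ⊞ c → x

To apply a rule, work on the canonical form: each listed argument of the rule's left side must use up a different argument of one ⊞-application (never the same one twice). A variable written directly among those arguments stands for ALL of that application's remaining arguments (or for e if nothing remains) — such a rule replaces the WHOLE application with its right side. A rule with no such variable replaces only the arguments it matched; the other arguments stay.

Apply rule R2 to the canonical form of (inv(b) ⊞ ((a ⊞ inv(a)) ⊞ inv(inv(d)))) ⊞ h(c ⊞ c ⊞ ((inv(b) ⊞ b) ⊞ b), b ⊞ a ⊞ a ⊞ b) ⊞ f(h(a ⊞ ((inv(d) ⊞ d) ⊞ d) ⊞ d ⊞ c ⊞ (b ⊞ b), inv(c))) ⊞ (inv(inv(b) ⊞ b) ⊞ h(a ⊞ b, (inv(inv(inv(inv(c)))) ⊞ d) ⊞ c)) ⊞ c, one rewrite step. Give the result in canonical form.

Answer: c ⊞ d ⊞ f(h(a ⊞ b ⊞ c ⊞ d, inv(c))) ⊞ h(a ⊞ b, c ⊞ c ⊞ d) ⊞ h(b ⊞ c ⊞ c, a ⊞ a ⊞ b ⊞ b) ⊞ inv(b)

Derivation:
Canonical form:  c ⊞ d ⊞ f(h(a ⊞ b ⊞ b ⊞ c ⊞ d ⊞ d, inv(c))) ⊞ h(a ⊞ b, c ⊞ c ⊞ d) ⊞ h(b ⊞ c ⊞ c, a ⊞ a ⊞ b ⊞ b) ⊞ inv(b)
R2 matches:  uses b, d;  x := a ⊞ b ⊞ c ⊞ d
Every leftover argument binds to the variable; the entire application is replaced.
Giving:  c ⊞ d ⊞ f(h(a ⊞ b ⊞ c ⊞ d, inv(c))) ⊞ h(a ⊞ b, c ⊞ c ⊞ d) ⊞ h(b ⊞ c ⊞ c, a ⊞ a ⊞ b ⊞ b) ⊞ inv(b)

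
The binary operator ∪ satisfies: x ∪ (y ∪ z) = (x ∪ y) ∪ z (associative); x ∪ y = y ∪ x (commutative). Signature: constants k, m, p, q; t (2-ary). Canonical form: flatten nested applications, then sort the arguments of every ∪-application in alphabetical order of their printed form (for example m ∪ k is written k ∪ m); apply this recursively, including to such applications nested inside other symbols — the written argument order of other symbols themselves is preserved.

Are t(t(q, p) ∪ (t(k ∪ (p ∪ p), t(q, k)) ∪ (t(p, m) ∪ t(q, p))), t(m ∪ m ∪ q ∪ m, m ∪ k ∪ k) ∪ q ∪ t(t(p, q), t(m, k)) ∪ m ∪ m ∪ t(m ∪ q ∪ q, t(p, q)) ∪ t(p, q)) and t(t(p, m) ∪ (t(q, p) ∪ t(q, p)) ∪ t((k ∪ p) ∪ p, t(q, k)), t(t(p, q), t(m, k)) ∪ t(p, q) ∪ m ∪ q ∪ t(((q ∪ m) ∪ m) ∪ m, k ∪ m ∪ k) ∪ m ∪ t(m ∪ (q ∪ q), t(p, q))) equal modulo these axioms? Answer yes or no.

Left:  t(t(q, p) ∪ (t(k ∪ (p ∪ p), t(q, k)) ∪ (t(p, m) ∪ t(q, p))), t(m ∪ m ∪ q ∪ m, m ∪ k ∪ k) ∪ q ∪ t(t(p, q), t(m, k)) ∪ m ∪ m ∪ t(m ∪ q ∪ q, t(p, q)) ∪ t(p, q))
  Focus inside:  t(m ∪ m ∪ q ∪ m, m ∪ k ∪ k) ∪ q ∪ t(t(p, q), t(m, k)) ∪ m ∪ m ∪ t(m ∪ q ∪ q, t(p, q)) ∪ t(p, q)
  Canonicalize subterm:  t(m ∪ m ∪ q ∪ m, m ∪ k ∪ k)  →  t(m ∪ m ∪ m ∪ q, k ∪ k ∪ m)
  Sort:  m ∪ m ∪ q ∪ t(m ∪ m ∪ m ∪ q, k ∪ k ∪ m) ∪ t(m ∪ q ∪ q, t(p, q)) ∪ t(p, q) ∪ t(t(p, q), t(m, k))
  Rebuild:  t(t(k ∪ p ∪ p, t(q, k)) ∪ t(p, m) ∪ t(q, p) ∪ t(q, p), m ∪ m ∪ q ∪ t(m ∪ m ∪ m ∪ q, k ∪ k ∪ m) ∪ t(m ∪ q ∪ q, t(p, q)) ∪ t(p, q) ∪ t(t(p, q), t(m, k)))
Right:  t(t(p, m) ∪ (t(q, p) ∪ t(q, p)) ∪ t((k ∪ p) ∪ p, t(q, k)), t(t(p, q), t(m, k)) ∪ t(p, q) ∪ m ∪ q ∪ t(((q ∪ m) ∪ m) ∪ m, k ∪ m ∪ k) ∪ m ∪ t(m ∪ (q ∪ q), t(p, q)))
  Focus inside:  t(t(p, q), t(m, k)) ∪ t(p, q) ∪ m ∪ q ∪ t(((q ∪ m) ∪ m) ∪ m, k ∪ m ∪ k) ∪ m ∪ t(m ∪ (q ∪ q), t(p, q))
  Inside:  t(((q ∪ m) ∪ m) ∪ m, k ∪ m ∪ k)  →  t(m ∪ m ∪ m ∪ q, k ∪ k ∪ m)
  Simplify inside:  t(m ∪ (q ∪ q), t(p, q))  →  t(m ∪ q ∪ q, t(p, q))
  Sort:  m ∪ m ∪ q ∪ t(m ∪ m ∪ m ∪ q, k ∪ k ∪ m) ∪ t(m ∪ q ∪ q, t(p, q)) ∪ t(p, q) ∪ t(t(p, q), t(m, k))
  Rebuild:  t(t(k ∪ p ∪ p, t(q, k)) ∪ t(p, m) ∪ t(q, p) ∪ t(q, p), m ∪ m ∪ q ∪ t(m ∪ m ∪ m ∪ q, k ∪ k ∪ m) ∪ t(m ∪ q ∪ q, t(p, q)) ∪ t(p, q) ∪ t(t(p, q), t(m, k)))

Answer: yes — both canonical forms are t(t(k ∪ p ∪ p, t(q, k)) ∪ t(p, m) ∪ t(q, p) ∪ t(q, p), m ∪ m ∪ q ∪ t(m ∪ m ∪ m ∪ q, k ∪ k ∪ m) ∪ t(m ∪ q ∪ q, t(p, q)) ∪ t(p, q) ∪ t(t(p, q), t(m, k)))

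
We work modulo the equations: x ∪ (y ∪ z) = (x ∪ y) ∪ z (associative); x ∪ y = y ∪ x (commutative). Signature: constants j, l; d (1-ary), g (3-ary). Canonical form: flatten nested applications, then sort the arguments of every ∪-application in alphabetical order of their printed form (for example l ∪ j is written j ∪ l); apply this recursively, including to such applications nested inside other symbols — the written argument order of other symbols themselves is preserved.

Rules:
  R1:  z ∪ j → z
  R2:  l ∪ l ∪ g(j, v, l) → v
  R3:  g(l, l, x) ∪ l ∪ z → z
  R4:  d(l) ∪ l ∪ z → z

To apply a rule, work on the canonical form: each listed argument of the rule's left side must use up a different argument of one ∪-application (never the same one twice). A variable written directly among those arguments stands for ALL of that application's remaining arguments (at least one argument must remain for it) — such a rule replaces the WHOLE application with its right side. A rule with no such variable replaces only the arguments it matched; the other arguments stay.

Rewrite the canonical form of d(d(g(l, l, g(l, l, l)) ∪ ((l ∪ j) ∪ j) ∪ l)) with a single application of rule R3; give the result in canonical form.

Answer: d(d(j ∪ j ∪ l))

Derivation:
Canonical form:  d(d(g(l, l, g(l, l, l)) ∪ j ∪ j ∪ l ∪ l))
Apply R3:  consuming g(l, l, g(l, l, l)), l;  x := g(l, l, l), z := j ∪ j ∪ l
Every leftover argument binds to the variable; the entire application is replaced.
Result:  d(d(j ∪ j ∪ l))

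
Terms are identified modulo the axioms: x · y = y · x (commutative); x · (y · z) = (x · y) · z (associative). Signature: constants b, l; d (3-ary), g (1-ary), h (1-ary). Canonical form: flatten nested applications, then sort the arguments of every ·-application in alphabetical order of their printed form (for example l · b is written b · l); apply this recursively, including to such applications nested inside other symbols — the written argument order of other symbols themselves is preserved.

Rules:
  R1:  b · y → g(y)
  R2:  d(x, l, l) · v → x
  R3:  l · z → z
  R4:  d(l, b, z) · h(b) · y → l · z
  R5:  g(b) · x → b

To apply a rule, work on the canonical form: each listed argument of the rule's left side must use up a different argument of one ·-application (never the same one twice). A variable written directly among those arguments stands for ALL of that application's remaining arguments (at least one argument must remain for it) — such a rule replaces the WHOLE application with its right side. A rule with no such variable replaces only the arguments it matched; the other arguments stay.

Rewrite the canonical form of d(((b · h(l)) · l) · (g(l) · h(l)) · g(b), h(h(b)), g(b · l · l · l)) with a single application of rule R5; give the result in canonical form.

Canonical form:  d(b · g(b) · g(l) · h(l) · h(l) · l, h(h(b)), g(b · l · l · l))
R5 matches:  uses g(b);  x := b · g(l) · h(l) · h(l) · l
Every leftover argument binds to the variable; the entire application is replaced.
New term:  d(b, h(h(b)), g(b · l · l · l))

Answer: d(b, h(h(b)), g(b · l · l · l))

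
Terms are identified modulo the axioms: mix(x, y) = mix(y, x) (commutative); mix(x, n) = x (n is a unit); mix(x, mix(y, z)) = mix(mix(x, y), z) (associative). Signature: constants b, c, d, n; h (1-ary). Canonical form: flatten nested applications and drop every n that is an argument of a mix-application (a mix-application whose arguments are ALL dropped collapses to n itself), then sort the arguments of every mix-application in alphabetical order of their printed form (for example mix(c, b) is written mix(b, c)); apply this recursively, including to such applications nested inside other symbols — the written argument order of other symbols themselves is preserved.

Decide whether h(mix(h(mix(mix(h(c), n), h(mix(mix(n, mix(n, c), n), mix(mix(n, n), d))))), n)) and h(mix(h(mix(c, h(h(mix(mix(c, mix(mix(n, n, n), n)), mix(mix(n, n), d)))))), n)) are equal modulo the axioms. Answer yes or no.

Answer: no — h(h(mix(h(c), h(mix(c, d))))) vs h(h(mix(c, h(h(mix(c, d))))))

Derivation:
Left:  h(mix(h(mix(mix(h(c), n), h(mix(mix(n, mix(n, c), n), mix(mix(n, n), d))))), n))
  Work inside:  mix(h(mix(mix(h(c), n), h(mix(mix(n, mix(n, c), n), mix(mix(n, n), d))))), n)
  Canonicalize subterm:  h(mix(mix(h(c), n), h(mix(mix(n, mix(n, c), n), mix(mix(n, n), d)))))  →  h(mix(h(c), h(mix(c, d))))
  Unit:  drop n
  Sort arguments:  h(mix(h(c), h(mix(c, d))))
  Reassemble:  h(h(mix(h(c), h(mix(c, d)))))
Right:  h(mix(h(mix(c, h(h(mix(mix(c, mix(mix(n, n, n), n)), mix(mix(n, n), d)))))), n))
  Descend into:  mix(h(mix(c, h(h(mix(mix(c, mix(mix(n, n, n), n)), mix(mix(n, n), d)))))), n)
  Inside:  h(mix(c, h(h(mix(mix(c, mix(mix(n, n, n), n)), mix(mix(n, n), d))))))  →  h(mix(c, h(h(mix(c, d)))))
  Unit:  drop n
  Sort:  h(mix(c, h(h(mix(c, d)))))
  Put back:  h(h(mix(c, h(h(mix(c, d))))))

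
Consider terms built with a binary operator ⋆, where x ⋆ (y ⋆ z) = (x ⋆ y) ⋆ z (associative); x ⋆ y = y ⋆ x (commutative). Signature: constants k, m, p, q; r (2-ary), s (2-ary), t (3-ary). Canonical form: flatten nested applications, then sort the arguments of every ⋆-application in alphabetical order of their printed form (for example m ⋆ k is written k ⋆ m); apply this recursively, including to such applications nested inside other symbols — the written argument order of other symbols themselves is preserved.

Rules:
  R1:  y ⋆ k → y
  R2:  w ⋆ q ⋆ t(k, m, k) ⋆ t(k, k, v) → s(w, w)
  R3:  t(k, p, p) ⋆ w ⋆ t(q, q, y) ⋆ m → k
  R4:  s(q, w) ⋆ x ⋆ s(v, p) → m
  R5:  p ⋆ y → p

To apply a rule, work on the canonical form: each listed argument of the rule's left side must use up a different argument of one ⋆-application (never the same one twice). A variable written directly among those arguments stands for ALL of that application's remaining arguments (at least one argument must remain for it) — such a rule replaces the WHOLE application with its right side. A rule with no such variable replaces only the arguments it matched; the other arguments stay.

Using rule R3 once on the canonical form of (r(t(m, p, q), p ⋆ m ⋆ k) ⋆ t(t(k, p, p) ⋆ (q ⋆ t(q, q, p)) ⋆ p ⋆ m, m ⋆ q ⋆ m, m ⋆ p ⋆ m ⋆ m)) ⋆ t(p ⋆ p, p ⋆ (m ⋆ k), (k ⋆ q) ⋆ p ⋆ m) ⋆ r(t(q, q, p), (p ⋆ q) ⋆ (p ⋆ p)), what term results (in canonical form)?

Canonical form:  r(t(m, p, q), k ⋆ m ⋆ p) ⋆ r(t(q, q, p), p ⋆ p ⋆ p ⋆ q) ⋆ t(m ⋆ p ⋆ q ⋆ t(k, p, p) ⋆ t(q, q, p), m ⋆ m ⋆ q, m ⋆ m ⋆ m ⋆ p) ⋆ t(p ⋆ p, k ⋆ m ⋆ p, k ⋆ m ⋆ p ⋆ q)
R3 matches:  uses m, t(k, p, p), t(q, q, p);  w := p ⋆ q, y := p
The variable takes the whole remainder — replace the entire application.
Giving:  r(t(m, p, q), k ⋆ m ⋆ p) ⋆ r(t(q, q, p), p ⋆ p ⋆ p ⋆ q) ⋆ t(k, m ⋆ m ⋆ q, m ⋆ m ⋆ m ⋆ p) ⋆ t(p ⋆ p, k ⋆ m ⋆ p, k ⋆ m ⋆ p ⋆ q)

Answer: r(t(m, p, q), k ⋆ m ⋆ p) ⋆ r(t(q, q, p), p ⋆ p ⋆ p ⋆ q) ⋆ t(k, m ⋆ m ⋆ q, m ⋆ m ⋆ m ⋆ p) ⋆ t(p ⋆ p, k ⋆ m ⋆ p, k ⋆ m ⋆ p ⋆ q)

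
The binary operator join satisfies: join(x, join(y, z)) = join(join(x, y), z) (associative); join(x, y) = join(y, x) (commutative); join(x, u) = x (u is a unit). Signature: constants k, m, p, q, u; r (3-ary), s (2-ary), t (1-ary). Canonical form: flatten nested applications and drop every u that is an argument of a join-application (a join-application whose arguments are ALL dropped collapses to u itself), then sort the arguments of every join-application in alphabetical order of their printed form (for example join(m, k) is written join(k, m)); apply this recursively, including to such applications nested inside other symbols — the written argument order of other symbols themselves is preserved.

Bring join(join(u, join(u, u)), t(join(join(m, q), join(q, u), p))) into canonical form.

Answer: t(join(m, p, q, q))

Derivation:
Merge nested applications:  join(u, u, u, t(join(join(m, q), join(q, u), p)))
Canonicalize subterm:  t(join(join(m, q), join(q, u), p))  →  t(join(m, p, q, q))
Unit:  drop u (×3)
Sort:  t(join(m, p, q, q))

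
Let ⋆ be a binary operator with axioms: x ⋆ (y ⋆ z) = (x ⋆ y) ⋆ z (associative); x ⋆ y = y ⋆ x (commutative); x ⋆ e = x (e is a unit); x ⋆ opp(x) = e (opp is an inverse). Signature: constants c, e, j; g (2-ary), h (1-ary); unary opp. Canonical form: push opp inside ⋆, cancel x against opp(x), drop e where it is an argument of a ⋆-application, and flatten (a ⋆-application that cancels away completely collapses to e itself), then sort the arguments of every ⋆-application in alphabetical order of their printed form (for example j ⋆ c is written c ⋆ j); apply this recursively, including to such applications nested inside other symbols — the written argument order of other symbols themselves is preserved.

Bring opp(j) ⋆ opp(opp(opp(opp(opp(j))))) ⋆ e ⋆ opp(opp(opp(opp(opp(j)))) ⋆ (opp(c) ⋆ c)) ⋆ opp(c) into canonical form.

Push opp inside:  distribute opp over ⋆ and collapse double opp
Collect terms:  opp(j) ⋆ opp(j) ⋆ opp(j) ⋆ opp(c)
Order the arguments:  opp(c) ⋆ opp(j) ⋆ opp(j) ⋆ opp(j)

Answer: opp(c) ⋆ opp(j) ⋆ opp(j) ⋆ opp(j)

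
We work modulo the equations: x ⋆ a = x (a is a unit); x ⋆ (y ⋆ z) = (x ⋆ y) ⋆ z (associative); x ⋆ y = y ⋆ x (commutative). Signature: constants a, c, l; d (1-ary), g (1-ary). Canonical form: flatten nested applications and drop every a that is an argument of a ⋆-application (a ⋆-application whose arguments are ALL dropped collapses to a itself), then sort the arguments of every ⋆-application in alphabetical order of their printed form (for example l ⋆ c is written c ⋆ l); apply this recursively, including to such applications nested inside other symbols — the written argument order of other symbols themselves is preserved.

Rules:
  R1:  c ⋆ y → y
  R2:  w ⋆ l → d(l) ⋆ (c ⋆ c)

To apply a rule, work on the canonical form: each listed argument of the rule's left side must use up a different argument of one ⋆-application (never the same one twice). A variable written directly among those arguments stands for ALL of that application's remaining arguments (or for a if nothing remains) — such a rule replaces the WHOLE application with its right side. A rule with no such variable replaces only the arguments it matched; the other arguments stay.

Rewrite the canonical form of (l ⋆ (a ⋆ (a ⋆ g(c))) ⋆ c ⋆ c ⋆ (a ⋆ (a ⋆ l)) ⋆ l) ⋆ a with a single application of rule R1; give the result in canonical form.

Answer: c ⋆ g(c) ⋆ l ⋆ l ⋆ l

Derivation:
Canonical form:  c ⋆ c ⋆ g(c) ⋆ l ⋆ l ⋆ l
Match R1:  consume c;  y := c ⋆ g(c) ⋆ l ⋆ l ⋆ l
The extension variable absorbs all remaining arguments, so the whole application is rewritten.
Result:  c ⋆ g(c) ⋆ l ⋆ l ⋆ l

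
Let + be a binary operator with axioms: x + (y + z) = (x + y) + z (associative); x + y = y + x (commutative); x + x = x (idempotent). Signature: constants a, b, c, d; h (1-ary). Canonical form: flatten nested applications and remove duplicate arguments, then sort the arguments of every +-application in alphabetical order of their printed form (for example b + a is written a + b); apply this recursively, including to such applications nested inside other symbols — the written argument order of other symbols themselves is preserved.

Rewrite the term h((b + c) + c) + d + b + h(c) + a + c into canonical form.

Inside:  h((b + c) + c)  →  h(b + c)
Sort arguments:  a + b + c + d + h(b + c) + h(c)

Answer: a + b + c + d + h(b + c) + h(c)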